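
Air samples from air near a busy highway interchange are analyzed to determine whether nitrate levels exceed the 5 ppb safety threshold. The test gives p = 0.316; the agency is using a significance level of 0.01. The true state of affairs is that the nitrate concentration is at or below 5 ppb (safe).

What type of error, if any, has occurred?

The conventional null hypothesis is that the nitrate concentration is at or below 5 ppb (safe).
Since p = 0.316 ≥ α = 0.01, H₀ is not rejected.
H₀ is true (actually the nitrate concentration is at or below 5 ppb (safe)).
The decision matches the true state — no error.

No error (correct decision).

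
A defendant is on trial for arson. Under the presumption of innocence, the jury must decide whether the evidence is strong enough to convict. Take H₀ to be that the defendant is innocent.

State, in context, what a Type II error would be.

A Type II error would mean concluding that the defendant is innocent (or at least failing to establish that the defendant is guilty) when in fact the defendant is guilty.

A Type II error is failing to reject H₀ when H₀ is false.
Here that means acquitting the defendant when actually the defendant is guilty.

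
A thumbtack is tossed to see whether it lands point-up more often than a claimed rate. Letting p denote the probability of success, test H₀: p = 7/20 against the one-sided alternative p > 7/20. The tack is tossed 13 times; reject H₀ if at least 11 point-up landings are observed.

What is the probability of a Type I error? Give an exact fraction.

Under H₀, S ~ Binomial(13, 7/20), and α = P(S ≥ 11).
Summing C(13,j)(7/20)^j(13/20)^{13−j} for j = 11,…,13 gives 14250593836801/40960000000000000.

14250593836801/40960000000000000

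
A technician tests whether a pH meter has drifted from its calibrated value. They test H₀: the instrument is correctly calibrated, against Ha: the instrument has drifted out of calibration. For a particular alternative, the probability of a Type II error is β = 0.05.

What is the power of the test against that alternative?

0.95

Power = 1 − β = 1 − 0.05 = 0.95.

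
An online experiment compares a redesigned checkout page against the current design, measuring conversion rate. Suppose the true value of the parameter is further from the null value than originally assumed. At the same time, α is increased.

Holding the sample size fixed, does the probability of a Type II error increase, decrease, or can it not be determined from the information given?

It decreases.

The further the true parameter sits from the null value, the more of the Ha sampling distribution falls in the rejection region. Relaxing α lowers the evidence threshold; under Ha, outcomes that previously fell short now trigger rejection. Both changes push β in the same direction.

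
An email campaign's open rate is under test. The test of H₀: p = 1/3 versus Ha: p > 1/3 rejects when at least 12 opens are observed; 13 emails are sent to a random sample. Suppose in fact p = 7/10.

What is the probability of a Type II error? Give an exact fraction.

β = P(fail to reject H₀ | Ha true) = P(K ≤ 11 | p = 7/10), K ~ Binomial(13, 7/10).
Adding the binomial probabilities P(K=0)+…+P(K=11) at p = 7/10 gives 4681650394377/5000000000000.

4681650394377/5000000000000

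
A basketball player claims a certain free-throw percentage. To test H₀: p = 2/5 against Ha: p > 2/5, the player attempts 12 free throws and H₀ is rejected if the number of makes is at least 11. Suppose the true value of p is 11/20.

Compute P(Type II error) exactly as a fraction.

4062047911197291/4096000000000000

Under the alternative p = 11/20, S ~ Binomial(12, 11/20); β is the probability the test does not reject, P(S < 11).
Summing C(12,j)·(11/20)^j·(9/20)^{12-j} for j = 0..10 gives 4062047911197291/4096000000000000.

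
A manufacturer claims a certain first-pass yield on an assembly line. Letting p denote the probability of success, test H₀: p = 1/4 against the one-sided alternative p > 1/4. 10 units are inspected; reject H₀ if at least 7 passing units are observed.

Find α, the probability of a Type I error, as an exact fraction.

919/262144

Under H₀, X ~ Binomial(10, 1/4), and α = P(X ≥ 7).
P(X ≥ 7) = Σ_{j=7}^{10} C(10,j)·(1/4)^j·(3/4)^{10-j} = 919/262144.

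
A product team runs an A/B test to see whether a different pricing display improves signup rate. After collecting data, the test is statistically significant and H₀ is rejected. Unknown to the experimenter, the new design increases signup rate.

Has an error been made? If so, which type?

No error — this is a correct decision.

The conventional null hypothesis here is that the new design has no effect on signup rate.
The test rejected a false H₀ — the decision matches the true state.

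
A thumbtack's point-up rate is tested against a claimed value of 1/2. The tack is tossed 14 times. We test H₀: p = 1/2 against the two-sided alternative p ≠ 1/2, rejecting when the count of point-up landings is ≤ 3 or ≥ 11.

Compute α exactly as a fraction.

235/4096

Under H₀, S ~ Binomial(14, 1/2); α is the probability of landing in either tail, P(S ≤ 3) + P(S ≥ 11).
By symmetry, α = 2·P(S ≤ 3) = 2·(1 + 14 + 91 + 364)/16384 = 940/16384 = 235/4096.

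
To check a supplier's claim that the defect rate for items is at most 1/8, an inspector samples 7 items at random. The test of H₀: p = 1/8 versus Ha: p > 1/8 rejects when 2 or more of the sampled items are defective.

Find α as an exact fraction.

The significance level is the probability, assuming p = 1/8, of seeing 2 or more defectives in 7 draws.
Via the complement, α = 1 − Σ_{j=0}^{1} C(7,j)(1/8)^j(7/8)^{7-j} = 225033/1048576.

225033/1048576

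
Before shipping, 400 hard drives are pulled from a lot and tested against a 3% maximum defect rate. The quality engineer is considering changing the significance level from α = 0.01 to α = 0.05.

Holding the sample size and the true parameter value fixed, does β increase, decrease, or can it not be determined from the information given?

With a larger α the critical value moves toward the center, so more of the Ha sampling distribution lies in the rejection region.

It decreases.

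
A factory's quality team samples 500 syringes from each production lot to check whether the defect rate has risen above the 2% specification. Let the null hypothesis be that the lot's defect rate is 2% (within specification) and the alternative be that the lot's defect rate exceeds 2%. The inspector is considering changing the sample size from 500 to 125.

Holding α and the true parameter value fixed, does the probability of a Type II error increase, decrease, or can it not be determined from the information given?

A smaller sample increases the standard error, so the sampling distributions under H₀ and Ha overlap more.

It increases.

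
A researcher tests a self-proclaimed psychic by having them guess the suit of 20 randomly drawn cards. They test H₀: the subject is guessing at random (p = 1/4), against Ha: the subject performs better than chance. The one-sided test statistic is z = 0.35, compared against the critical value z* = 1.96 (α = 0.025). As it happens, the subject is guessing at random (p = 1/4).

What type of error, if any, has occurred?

No error (correct decision).

Since z = 0.35 ≤ z* = 1.96, H₀ is not rejected.
H₀ is true (actually the subject is guessing at random (p = 1/4)).
The decision matches the true state — no error.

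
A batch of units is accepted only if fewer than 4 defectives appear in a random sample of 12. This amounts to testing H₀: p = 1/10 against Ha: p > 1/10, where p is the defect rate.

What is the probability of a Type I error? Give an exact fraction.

5127494033/200000000000

α = P(reject H₀ | H₀ true) = P(X ≥ 4 | p = 1/10), X ~ Binomial(12, 1/10).
α = 1 − P(X ≤ 3) = 1 − 194872505967/200000000000 = 5127494033/200000000000.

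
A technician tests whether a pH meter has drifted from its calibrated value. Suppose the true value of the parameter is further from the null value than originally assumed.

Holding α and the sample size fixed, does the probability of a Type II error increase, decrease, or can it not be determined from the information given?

A larger true effect moves the Ha sampling distribution further from the H₀ critical value, making rejection more likely when Ha is true.

It decreases.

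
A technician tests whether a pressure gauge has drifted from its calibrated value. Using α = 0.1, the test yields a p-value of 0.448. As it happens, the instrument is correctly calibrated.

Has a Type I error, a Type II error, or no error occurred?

No error — this is a correct decision.

The conventional null hypothesis is that the instrument is correctly calibrated.
Since p = 0.448 ≥ α = 0.1, H₀ is not rejected.
H₀ is true (actually the instrument is correctly calibrated).
The decision matches the true state — no error.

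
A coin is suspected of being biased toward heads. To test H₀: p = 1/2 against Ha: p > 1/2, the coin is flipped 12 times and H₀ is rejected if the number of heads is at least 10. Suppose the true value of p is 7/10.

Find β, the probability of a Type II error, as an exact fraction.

149436930429/200000000000

A Type II error is failing to reject when Ha holds: with p = 7/10, β = P(X ≤ 9).
Adding the binomial probabilities P(X=0)+…+P(X=9) at p = 7/10 gives 149436930429/200000000000.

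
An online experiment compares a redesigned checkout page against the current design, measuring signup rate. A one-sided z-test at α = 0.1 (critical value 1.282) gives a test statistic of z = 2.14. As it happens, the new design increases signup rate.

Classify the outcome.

The conventional null hypothesis is that the new design has no effect on signup rate.
Since z = 2.14 > z* = 1.282, H₀ is rejected.
H₀ is false (actually the new design increases signup rate).
The decision matches the true state — no error.

Neither — the decision is correct.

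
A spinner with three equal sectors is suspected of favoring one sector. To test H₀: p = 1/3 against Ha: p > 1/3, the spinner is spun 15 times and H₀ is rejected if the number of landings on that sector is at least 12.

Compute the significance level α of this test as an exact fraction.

α = P(reject H₀ | H₀ true) = P(Y ≥ 12 | p = 1/3), with Y ~ Binomial(15, 1/3).
Adding the binomial terms for j = 12 through 15 with p = 1/3 yields 4091/14348907.

4091/14348907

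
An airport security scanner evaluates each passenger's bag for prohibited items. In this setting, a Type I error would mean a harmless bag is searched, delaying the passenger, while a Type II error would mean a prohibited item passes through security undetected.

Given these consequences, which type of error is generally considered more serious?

Type II error

The Type II consequence (a prohibited item passes through security undetected) is more severe than the Type I consequence (a harmless bag is searched, delaying the passenger).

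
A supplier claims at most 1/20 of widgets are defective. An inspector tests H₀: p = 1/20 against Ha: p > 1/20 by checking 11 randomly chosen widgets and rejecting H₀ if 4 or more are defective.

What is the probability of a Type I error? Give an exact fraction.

The significance level is the probability, assuming p = 1/20, of seeing 4 or more defectives in 11 draws.
Via the complement, α = 1 − Σ_{j=0}^{3} C(11,j)(1/20)^j(19/20)^{11-j} = 7947524659/5120000000000.

7947524659/5120000000000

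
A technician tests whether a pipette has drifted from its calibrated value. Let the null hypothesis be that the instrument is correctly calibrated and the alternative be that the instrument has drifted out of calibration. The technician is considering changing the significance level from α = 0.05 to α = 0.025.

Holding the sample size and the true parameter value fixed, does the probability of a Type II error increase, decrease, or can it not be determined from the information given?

It increases.

Lowering α raises the bar for rejection; under Ha, the test now fails to reject on outcomes it previously would have rejected.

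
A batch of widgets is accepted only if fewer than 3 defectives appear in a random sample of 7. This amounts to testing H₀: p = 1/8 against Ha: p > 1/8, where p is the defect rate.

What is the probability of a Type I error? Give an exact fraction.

The significance level is the probability, assuming p = 1/8, of seeing 3 or more defectives in 7 draws.
Computing the lower-tail complement: 1 − 2000033/2097152 = 97119/2097152.

97119/2097152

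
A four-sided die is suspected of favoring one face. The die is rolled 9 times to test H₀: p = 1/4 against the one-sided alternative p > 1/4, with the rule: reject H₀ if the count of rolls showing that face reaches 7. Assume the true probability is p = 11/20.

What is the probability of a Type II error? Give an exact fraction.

Under the alternative p = 11/20, X ~ Binomial(9, 11/20); β is the probability the test does not reject, P(X < 7).
Adding the binomial probabilities P(X=0)+…+P(X=6) at p = 11/20 gives 54431799039/64000000000.

54431799039/64000000000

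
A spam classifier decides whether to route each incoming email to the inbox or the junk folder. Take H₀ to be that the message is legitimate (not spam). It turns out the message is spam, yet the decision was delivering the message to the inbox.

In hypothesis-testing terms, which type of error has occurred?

Type II error

'Delivering the message to the inbox' corresponds to failing to reject H₀.
H₀ was not rejected but H₀ is false — a Type II error (false negative).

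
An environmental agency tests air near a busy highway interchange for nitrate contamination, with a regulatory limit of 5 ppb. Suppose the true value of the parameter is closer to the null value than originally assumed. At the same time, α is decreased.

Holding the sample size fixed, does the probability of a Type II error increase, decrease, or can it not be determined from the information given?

A smaller departure from H₀ means the test statistic under Ha is distributed closer to where it would be under H₀; rejection becomes less likely. A smaller α moves the rejection region further into the tail. With the alternative true, more outcomes now fall outside the rejection region, so failing to reject becomes more likely. Both changes push β in the same direction.

It increases.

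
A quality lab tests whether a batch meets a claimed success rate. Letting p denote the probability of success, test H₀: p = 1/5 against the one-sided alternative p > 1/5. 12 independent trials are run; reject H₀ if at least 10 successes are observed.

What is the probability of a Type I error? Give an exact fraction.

221/48828125

Under H₀, S ~ Binomial(12, 1/5), and α = P(S ≥ 10).
Summing C(12,j)(1/5)^j(4/5)^{12−j} for j = 10,…,12 gives 221/48828125.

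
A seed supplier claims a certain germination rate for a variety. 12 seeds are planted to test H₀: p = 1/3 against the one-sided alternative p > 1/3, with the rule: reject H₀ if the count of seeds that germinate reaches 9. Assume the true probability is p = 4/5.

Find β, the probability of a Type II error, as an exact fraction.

10030813/48828125

A Type II error is failing to reject when Ha holds: with p = 4/5, β = P(Y ≤ 8).
Equivalently, β = 1 − P(Y ≥ 9) = 10030813/48828125.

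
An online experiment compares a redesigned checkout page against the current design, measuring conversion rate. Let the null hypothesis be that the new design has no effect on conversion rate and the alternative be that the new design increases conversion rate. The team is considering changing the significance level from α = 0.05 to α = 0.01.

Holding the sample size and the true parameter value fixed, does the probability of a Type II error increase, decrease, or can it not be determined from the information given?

Tightening α shrinks the rejection region. When Ha holds, fewer sample outcomes clear the stricter threshold, so more fall in the acceptance region.

It increases.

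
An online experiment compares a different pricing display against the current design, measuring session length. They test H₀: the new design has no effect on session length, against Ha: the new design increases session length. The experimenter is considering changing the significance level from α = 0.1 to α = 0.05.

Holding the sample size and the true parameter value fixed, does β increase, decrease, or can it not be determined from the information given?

Lowering α raises the bar for rejection; under Ha, the test now fails to reject on outcomes it previously would have rejected.

It increases.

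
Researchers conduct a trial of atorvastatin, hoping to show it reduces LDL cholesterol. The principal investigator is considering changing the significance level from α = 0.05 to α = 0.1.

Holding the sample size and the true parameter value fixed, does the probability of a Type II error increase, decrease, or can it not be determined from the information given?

A larger α widens the rejection region, so when the alternative is true more outcomes lead to rejection — failing to reject becomes less likely.

It decreases.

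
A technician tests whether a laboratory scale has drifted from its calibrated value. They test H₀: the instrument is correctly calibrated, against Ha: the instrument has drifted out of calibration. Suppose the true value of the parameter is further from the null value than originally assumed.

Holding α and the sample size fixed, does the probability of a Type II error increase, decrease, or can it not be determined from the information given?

It decreases.

A larger true effect moves the Ha sampling distribution further from the H₀ critical value, making rejection more likely when Ha is true.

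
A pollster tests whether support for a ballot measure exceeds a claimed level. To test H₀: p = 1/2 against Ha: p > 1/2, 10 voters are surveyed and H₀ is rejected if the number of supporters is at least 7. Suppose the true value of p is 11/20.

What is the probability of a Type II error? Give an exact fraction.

β = P(fail to reject H₀ | Ha true) = P(S ≤ 6 | p = 11/20), S ~ Binomial(10, 11/20).
Equivalently, β = 1 − P(S ≥ 7) = 1878942860721/2560000000000.

1878942860721/2560000000000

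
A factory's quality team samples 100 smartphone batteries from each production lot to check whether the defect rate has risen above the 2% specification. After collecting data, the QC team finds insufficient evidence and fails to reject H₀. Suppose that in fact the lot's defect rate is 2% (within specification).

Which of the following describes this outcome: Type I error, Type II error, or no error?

The conventional null hypothesis here is that the lot's defect rate is 2% (within specification).
The test retained a true H₀ — the decision matches the true state.

Neither — the decision is correct.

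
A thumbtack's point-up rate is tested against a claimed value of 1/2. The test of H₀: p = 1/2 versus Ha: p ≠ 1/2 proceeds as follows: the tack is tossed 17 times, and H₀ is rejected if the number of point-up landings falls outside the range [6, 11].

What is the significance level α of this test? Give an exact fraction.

α = P(K ≤ 5 or K ≥ 12 | p = 1/2), K ~ Binomial(17, 1/2).
By symmetry, α = 2·P(K ≤ 5) = 2·(1 + 17 + 136 + 680 + 2380 + 6188)/131072 = 18804/131072 = 4701/32768.

4701/32768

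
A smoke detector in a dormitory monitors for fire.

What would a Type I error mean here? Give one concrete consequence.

A Type I error would mean concluding that there is a fire when in fact there is no fire. Consequence: the building is evacuated for a false alarm, disrupting work.

With the conventional null hypothesis that there is no fire:
A Type I error is rejecting H₀ when H₀ is true.
Here that means sounding the alarm and evacuating the building when actually there is no fire.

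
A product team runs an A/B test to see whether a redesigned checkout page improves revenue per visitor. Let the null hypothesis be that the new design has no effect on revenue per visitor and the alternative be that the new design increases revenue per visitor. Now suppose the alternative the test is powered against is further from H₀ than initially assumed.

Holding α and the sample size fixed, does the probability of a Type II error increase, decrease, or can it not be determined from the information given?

It decreases.

A bigger departure from H₀ is easier for the test to detect, so it fails to reject less often.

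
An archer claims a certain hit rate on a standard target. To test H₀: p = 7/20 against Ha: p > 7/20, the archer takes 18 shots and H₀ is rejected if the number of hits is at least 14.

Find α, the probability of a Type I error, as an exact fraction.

3435049976681085371/13107200000000000000000

α = P(reject H₀ | H₀ true) = P(S ≥ 14 | p = 7/20), with S ~ Binomial(18, 7/20).
P(S ≥ 14) = Σ_{j=14}^{18} C(18,j)·(7/20)^j·(13/20)^{18-j} = 3435049976681085371/13107200000000000000000.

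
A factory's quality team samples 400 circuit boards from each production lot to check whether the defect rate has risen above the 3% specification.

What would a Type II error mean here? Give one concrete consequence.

A Type II error would mean concluding that the lot's defect rate is 3% (within specification) (or at least failing to establish that the lot's defect rate exceeds 3%) when in fact the lot's defect rate exceeds 3%. Consequence: customers receive circuit boards with an unacceptably high defect rate.

With the conventional null hypothesis that the lot's defect rate is 3% (within specification):
A Type II error is failing to reject H₀ when H₀ is false.
Here that means accepting the lot and shipping it when actually the lot's defect rate exceeds 3%.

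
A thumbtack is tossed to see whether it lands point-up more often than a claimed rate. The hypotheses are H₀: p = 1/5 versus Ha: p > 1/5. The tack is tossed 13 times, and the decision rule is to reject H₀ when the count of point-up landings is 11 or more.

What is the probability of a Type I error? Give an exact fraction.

1301/1220703125

α = P(reject H₀ | H₀ true) = P(S ≥ 11 | p = 1/5), with S ~ Binomial(13, 1/5).
Summing C(13,j)(1/5)^j(4/5)^{13−j} for j = 11,…,13 gives 1301/1220703125.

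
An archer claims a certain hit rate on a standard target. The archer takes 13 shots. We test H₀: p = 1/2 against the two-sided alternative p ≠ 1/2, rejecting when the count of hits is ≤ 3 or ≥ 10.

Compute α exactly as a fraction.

189/2048

The significance level is the null-hypothesis probability of the rejection region {≤3} ∪ {≥10}.
By symmetry, α = 2·P(S ≤ 3) = 2·(1 + 13 + 78 + 286)/8192 = 756/8192 = 189/2048.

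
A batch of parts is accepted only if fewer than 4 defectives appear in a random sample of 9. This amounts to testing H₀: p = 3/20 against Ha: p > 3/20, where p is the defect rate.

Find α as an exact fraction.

α = P(reject H₀ | H₀ true) = P(K ≥ 4 | p = 3/20), K ~ Binomial(9, 3/20).
Via the complement, α = 1 − Σ_{j=0}^{3} C(9,j)(3/20)^j(17/20)^{9-j} = 4343234013/128000000000.

4343234013/128000000000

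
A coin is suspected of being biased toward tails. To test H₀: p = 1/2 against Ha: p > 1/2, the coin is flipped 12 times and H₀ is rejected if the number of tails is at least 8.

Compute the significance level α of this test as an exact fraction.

397/2048

α = P(reject H₀ | H₀ true) = P(K ≥ 8 | p = 1/2), with K ~ Binomial(12, 1/2).
Summing the upper tail: (495 + 220 + 66 + 12 + 1) / 2^12 = 794/4096 = 397/2048.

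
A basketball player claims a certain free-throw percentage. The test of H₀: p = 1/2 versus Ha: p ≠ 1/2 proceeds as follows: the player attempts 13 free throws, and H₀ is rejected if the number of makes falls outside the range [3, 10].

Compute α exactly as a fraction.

23/1024

Under H₀, S ~ Binomial(13, 1/2); α is the probability of landing in either tail, P(S ≤ 2) + P(S ≥ 11).
By symmetry, α = 2·P(S ≤ 2) = 2·(1 + 13 + 78)/8192 = 184/8192 = 23/1024.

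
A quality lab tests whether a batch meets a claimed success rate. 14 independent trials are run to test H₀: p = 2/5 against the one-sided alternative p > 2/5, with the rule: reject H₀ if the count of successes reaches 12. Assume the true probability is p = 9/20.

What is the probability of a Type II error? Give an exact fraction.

β = P(fail to reject H₀ | Ha true) = P(K ≤ 11 | p = 9/20), K ~ Binomial(14, 9/20).
Equivalently, β = 1 − P(K ≥ 12) = 817437922121895041/819200000000000000.

817437922121895041/819200000000000000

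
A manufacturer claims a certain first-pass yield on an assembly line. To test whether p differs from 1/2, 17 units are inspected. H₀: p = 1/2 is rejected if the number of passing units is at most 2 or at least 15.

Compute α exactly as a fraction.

77/32768

Under H₀, K ~ Binomial(17, 1/2); α is the probability of landing in either tail, P(K ≤ 2) + P(K ≥ 15).
By symmetry, α = 2·P(K ≤ 2) = 2·(1 + 17 + 136)/131072 = 308/131072 = 77/32768.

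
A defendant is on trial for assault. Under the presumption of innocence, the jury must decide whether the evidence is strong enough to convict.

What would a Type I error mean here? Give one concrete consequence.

A Type I error would mean concluding that the defendant is guilty when in fact the defendant is innocent. Consequence: an innocent person is convicted and punished.

With the conventional null hypothesis that the defendant is innocent:
A Type I error is rejecting H₀ when H₀ is true.
Here that means convicting the defendant when actually the defendant is innocent.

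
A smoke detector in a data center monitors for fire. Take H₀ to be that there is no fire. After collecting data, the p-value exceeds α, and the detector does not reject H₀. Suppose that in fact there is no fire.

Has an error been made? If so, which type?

No error (correct decision).

The test retained a true H₀ — the decision matches the true state.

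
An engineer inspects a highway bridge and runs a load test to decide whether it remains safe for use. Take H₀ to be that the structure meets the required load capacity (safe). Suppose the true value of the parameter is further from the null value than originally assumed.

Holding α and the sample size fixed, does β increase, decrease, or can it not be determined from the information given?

The further the true parameter sits from the null value, the more of the Ha sampling distribution falls in the rejection region.

It decreases.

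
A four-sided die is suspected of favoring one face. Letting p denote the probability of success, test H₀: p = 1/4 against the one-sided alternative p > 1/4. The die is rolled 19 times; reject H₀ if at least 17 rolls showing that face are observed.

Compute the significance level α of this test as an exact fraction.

1597/274877906944

α = P(reject H₀ | H₀ true) = P(Y ≥ 17 | p = 1/4), with Y ~ Binomial(19, 1/4).
Summing C(19,j)(1/4)^j(3/4)^{19−j} for j = 17,…,19 gives 1597/274877906944.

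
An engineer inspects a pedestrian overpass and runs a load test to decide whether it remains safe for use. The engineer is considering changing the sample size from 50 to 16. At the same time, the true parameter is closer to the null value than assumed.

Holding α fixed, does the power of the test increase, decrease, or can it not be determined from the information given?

With less data the test statistic is noisier; under Ha, more outcomes land inside the acceptance region. When the true parameter is near the null value, the test has a harder time distinguishing Ha from H₀. Both changes push β in the same direction.
Since power = 1 − β and β increases, power decreases.

It decreases.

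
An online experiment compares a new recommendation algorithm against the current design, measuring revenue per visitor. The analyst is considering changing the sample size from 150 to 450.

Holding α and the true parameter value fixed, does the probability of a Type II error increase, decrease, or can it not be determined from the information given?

Increasing n separates the H₀ and Ha sampling distributions, so under Ha fewer outcomes land in the acceptance region.

It decreases.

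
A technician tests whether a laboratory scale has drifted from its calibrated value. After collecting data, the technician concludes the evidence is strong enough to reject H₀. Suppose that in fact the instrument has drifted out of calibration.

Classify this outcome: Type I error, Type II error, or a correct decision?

No error — this is a correct decision.

The conventional null hypothesis here is that the instrument is correctly calibrated.
The test rejected a false H₀ — the decision matches the true state.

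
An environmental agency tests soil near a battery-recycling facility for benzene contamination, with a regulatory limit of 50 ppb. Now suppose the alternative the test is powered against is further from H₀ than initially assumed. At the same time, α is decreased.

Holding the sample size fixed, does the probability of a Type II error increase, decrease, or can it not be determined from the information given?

Cannot be determined from the information given.

The first change alone would make β decrease; the second alone would make β increase. Which effect dominates depends on the magnitudes, which are not given.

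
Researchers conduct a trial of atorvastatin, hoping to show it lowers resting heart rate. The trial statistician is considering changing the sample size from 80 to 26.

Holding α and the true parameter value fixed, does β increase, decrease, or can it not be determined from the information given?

It increases.

A smaller sample increases the standard error, so the sampling distributions under H₀ and Ha overlap more.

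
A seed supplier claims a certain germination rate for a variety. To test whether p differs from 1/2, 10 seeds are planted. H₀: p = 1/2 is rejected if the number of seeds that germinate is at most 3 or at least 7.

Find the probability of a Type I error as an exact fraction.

α = P(X ≤ 3 or X ≥ 7 | p = 1/2), X ~ Binomial(10, 1/2).
The two tails are symmetric, so α = 2·(1 + 10 + 45 + 120)/2^10 = 352/1024 = 11/32.

11/32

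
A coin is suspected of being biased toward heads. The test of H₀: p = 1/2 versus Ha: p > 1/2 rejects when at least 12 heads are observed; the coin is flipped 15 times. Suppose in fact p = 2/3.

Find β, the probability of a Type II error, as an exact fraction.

Under the alternative p = 2/3, S ~ Binomial(15, 2/3); β is the probability the test does not reject, P(S < 12).
Adding the binomial probabilities P(S=0)+…+P(S=11) at p = 2/3 gives 11346539/14348907.

11346539/14348907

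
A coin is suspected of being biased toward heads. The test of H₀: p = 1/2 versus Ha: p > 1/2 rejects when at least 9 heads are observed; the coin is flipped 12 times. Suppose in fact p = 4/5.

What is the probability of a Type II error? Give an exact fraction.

A Type II error is failing to reject when Ha holds: with p = 4/5, β = P(S ≤ 8).
Adding the binomial probabilities P(S=0)+…+P(S=8) at p = 4/5 gives 10030813/48828125.

10030813/48828125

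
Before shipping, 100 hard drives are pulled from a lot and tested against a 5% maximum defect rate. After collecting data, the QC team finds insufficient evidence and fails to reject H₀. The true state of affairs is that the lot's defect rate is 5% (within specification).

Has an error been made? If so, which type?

No error (correct decision).

The conventional null hypothesis here is that the lot's defect rate is 5% (within specification).
The test retained a true H₀ — the decision matches the true state.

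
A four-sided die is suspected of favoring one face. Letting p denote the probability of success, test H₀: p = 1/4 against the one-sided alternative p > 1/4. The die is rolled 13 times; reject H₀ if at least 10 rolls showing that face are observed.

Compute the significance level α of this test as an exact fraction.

α = P(reject H₀ | H₀ true) = P(K ≥ 10 | p = 1/4), with K ~ Binomial(13, 1/4).
Adding the binomial terms for j = 10 through 13 with p = 1/4 yields 529/4194304.

529/4194304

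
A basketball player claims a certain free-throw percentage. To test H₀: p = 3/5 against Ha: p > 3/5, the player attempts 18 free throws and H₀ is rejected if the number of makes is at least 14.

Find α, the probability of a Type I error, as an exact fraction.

α = P(reject H₀ | H₀ true) = P(X ≥ 14 | p = 3/5), with X ~ Binomial(18, 3/5).
Adding the binomial terms for j = 14 through 18 with p = 3/5 yields 71844977349/762939453125.

71844977349/762939453125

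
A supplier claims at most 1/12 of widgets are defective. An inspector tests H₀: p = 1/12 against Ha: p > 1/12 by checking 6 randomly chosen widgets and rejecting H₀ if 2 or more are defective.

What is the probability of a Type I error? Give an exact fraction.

248117/2985984

α = P(reject H₀ | H₀ true) = P(S ≥ 2 | p = 1/12), S ~ Binomial(6, 1/12).
Via the complement, α = 1 − Σ_{j=0}^{1} C(6,j)(1/12)^j(11/12)^{6-j} = 248117/2985984.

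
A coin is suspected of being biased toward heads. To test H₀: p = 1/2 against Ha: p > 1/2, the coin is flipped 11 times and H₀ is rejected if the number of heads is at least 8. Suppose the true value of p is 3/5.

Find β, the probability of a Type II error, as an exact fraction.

6872224/9765625

A Type II error is failing to reject when Ha holds: with p = 3/5, β = P(Y ≤ 7).
Summing C(11,j)·(3/5)^j·(2/5)^{11-j} for j = 0..7 gives 6872224/9765625.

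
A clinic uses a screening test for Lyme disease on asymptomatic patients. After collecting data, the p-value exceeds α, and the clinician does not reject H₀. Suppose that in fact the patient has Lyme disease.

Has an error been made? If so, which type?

Type II error

The conventional null hypothesis here is that the patient does not have Lyme disease.
H₀ was not rejected, but H₀ is actually false.
Failing to reject a false null hypothesis is a Type II error (false negative).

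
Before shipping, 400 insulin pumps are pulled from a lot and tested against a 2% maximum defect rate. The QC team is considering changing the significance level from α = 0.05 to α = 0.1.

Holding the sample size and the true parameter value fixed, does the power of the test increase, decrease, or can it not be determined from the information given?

A larger α widens the rejection region, so when the alternative is true more outcomes lead to rejection — failing to reject becomes less likely.
Since power = 1 − β and β decreases, power increases.

It increases.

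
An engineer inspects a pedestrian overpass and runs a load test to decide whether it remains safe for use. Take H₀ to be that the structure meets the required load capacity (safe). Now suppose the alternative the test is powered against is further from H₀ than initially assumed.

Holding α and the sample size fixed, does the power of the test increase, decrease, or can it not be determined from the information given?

The further the true parameter sits from the null value, the more of the Ha sampling distribution falls in the rejection region.
Since power = 1 − β and β decreases, power increases.

It increases.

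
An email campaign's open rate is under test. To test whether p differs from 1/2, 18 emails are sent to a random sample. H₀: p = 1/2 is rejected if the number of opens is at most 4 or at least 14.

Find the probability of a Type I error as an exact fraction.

Under H₀, X ~ Binomial(18, 1/2); α is the probability of landing in either tail, P(X ≤ 4) + P(X ≥ 14).
Each tail has probability (1 + 18 + 153 + 816 + 3060)/262144; doubling gives α = 8096/262144 = 253/8192.

253/8192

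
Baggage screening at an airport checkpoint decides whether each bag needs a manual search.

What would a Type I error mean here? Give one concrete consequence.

A Type I error would mean concluding that the bag contains a prohibited item when in fact the bag contains no prohibited items. Consequence: a harmless bag is searched, delaying the passenger.

With the conventional null hypothesis that the bag contains no prohibited items:
A Type I error is rejecting H₀ when H₀ is true.
Here that means flagging the bag for a manual search when actually the bag contains no prohibited items.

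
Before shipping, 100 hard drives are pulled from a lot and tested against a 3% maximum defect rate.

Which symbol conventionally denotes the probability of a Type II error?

P(Type II error) = P(fail to reject H₀ | H₀ false) = β.

β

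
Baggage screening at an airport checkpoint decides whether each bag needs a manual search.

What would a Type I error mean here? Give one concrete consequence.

With the conventional null hypothesis that the bag contains no prohibited items:
A Type I error is rejecting H₀ when H₀ is true.
Here that means flagging the bag for a manual search when actually the bag contains no prohibited items.

A Type I error would mean concluding that the bag contains a prohibited item when in fact the bag contains no prohibited items. Consequence: a harmless bag is searched, delaying the passenger.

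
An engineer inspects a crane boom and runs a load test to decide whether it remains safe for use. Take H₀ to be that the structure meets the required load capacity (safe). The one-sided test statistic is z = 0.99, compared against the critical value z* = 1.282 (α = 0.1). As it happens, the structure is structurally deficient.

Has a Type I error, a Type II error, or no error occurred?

Since z = 0.99 ≤ z* = 1.282, H₀ is not rejected.
H₀ is false (actually the structure is structurally deficient).
Failing to reject a false H₀ is a Type II error.

Type II error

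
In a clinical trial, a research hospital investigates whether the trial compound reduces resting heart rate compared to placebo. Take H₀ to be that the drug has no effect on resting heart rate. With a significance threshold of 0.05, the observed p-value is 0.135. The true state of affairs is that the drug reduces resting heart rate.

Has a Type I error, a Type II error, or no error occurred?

Since p = 0.135 ≥ α = 0.05, H₀ is not rejected.
H₀ is false (actually the drug reduces resting heart rate).
Failing to reject a false H₀ is a Type II error.

Type II error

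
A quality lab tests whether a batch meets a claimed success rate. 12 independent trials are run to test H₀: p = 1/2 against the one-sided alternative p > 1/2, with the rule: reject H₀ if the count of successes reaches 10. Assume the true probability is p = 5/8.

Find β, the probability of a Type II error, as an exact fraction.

β = P(fail to reject H₀ | Ha true) = P(S ≤ 9 | p = 5/8), S ~ Binomial(12, 5/8).
Equivalently, β = 1 − P(S ≥ 10) = 60916742361/68719476736.

60916742361/68719476736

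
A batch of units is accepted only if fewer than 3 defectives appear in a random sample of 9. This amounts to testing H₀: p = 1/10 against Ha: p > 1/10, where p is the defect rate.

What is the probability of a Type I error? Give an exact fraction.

26486069/500000000

The significance level is the probability, assuming p = 1/10, of seeing 3 or more defectives in 9 draws.
Computing the lower-tail complement: 1 − 473513931/500000000 = 26486069/500000000.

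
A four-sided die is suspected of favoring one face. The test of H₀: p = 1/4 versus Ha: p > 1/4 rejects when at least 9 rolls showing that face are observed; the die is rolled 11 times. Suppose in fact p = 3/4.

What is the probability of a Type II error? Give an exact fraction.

2285053/4194304

A Type II error is failing to reject when Ha holds: with p = 3/4, β = P(S ≤ 8).
Adding the binomial probabilities P(S=0)+…+P(S=8) at p = 3/4 gives 2285053/4194304.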